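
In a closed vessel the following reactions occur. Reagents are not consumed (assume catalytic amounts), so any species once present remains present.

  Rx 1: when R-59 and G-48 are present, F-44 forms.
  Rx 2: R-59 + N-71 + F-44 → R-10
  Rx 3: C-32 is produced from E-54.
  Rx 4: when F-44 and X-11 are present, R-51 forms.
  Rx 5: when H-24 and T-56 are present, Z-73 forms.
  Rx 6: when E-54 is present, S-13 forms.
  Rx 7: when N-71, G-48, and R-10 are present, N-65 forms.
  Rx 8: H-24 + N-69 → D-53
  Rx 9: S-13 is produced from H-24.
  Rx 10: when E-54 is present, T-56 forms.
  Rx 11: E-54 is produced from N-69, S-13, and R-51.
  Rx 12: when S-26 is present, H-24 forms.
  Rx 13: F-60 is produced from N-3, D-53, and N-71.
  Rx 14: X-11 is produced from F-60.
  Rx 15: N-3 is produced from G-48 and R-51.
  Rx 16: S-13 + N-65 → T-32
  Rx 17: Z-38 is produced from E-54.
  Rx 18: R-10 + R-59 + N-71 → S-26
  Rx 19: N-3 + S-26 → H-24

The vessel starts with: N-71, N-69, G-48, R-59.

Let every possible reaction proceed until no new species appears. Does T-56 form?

No

T-56 would need E-54 (Rx 10), but E-54 never forms.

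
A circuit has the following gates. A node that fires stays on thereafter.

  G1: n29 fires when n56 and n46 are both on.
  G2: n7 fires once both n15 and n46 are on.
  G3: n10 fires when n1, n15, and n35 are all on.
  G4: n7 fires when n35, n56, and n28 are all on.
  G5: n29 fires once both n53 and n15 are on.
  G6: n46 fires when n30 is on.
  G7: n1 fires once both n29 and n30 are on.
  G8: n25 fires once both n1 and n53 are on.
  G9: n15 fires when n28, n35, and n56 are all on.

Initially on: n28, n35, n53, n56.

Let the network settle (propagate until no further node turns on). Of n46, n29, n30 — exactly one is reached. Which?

G9: n28, n35, and n56 on → n15 on.
n53 and n15 are on, so n29 fires (G5).
No rule produces n30, and it is not given. n46 would need n30 (G6), but n30 never turns on.

n29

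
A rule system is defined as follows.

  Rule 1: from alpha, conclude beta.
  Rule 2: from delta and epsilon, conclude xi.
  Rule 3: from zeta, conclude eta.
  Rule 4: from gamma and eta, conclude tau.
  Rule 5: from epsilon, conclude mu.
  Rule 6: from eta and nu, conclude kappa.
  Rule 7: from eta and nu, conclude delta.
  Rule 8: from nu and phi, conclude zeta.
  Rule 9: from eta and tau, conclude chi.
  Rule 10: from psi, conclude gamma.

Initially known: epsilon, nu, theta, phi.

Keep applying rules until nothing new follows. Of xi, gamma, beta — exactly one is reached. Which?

xi

nu and phi hold, so zeta follows (Rule 8).
From zeta, Rule 3 gives eta.
From eta and nu, Rule 7 gives delta.
delta and epsilon hold, so xi follows (Rule 2).
gamma would need psi (Rule 10), but psi is never established. beta would need alpha (Rule 1), but alpha is never established.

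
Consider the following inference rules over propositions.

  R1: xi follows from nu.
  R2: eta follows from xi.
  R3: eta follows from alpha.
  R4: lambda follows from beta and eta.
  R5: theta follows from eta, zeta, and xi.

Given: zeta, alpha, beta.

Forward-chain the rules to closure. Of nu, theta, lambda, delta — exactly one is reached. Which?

lambda

alpha holds, so eta follows (R3).
beta and eta hold, so lambda follows (R4).
theta would need eta, zeta, and xi (R5), but xi is never established. No rule produces delta, and it is not given. No rule produces nu, and it is not given.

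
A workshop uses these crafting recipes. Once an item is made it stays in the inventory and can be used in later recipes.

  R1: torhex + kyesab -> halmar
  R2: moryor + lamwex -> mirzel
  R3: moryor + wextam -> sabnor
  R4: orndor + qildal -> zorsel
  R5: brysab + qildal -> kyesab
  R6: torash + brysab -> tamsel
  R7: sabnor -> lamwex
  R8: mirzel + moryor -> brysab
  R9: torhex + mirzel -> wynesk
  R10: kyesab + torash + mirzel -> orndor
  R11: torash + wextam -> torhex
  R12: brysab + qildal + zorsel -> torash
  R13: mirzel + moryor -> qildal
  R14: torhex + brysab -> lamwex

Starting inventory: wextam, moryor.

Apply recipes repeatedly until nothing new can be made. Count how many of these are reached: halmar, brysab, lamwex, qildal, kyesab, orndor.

Using R3, moryor and wextam make sabnor.
sabnor -> lamwex (R7).
moryor + lamwex -> mirzel (R2).
Using R8, mirzel and moryor make brysab.
Using R13, mirzel and moryor make qildal.
Using R5, brysab and qildal make kyesab.
halmar would need torhex and kyesab (R1), but torhex is never obtained.
brysab: reached.
lamwex: reached.
qildal: reached.
kyesab: reached.
orndor would need kyesab, torash, and mirzel (R10), but torash is never obtained.
Reached: brysab, lamwex, qildal, and kyesab — 4 of the 6.

4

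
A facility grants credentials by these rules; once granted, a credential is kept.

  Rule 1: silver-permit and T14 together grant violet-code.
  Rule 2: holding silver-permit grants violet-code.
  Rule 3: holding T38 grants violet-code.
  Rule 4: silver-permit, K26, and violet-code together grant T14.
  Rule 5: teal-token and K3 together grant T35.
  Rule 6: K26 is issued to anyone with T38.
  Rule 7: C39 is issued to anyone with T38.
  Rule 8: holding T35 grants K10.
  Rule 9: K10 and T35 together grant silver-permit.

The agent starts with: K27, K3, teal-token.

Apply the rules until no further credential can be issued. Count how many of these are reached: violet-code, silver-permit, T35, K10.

4

Holding teal-token and K3 grants T35 (Rule 5).
Holding T35 grants K10 (Rule 8).
Holding K10 and T35 grants silver-permit (Rule 9).
Holding silver-permit grants violet-code (Rule 2).
violet-code: reached.
silver-permit: reached.
T35: reached.
K10: reached.
All 4 are reached.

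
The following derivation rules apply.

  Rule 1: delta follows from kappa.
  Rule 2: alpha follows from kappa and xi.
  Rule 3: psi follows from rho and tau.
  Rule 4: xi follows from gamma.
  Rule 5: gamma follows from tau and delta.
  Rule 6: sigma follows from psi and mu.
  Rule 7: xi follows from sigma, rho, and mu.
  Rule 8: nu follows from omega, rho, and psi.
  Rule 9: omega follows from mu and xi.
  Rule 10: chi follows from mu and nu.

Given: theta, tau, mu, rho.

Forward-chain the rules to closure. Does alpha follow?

No

alpha would need kappa and xi (Rule 2), but kappa is never established.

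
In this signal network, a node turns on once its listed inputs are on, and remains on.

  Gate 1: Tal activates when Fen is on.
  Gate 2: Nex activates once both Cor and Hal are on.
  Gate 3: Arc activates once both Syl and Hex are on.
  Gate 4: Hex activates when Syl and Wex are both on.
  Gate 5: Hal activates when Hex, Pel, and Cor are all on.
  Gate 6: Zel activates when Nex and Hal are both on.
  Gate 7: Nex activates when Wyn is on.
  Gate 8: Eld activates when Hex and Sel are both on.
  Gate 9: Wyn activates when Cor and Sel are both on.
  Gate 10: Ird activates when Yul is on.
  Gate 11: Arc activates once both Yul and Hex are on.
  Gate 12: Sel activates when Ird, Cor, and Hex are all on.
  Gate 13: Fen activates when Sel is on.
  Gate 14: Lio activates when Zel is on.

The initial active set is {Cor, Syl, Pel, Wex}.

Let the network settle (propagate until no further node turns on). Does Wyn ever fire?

Wyn would need Cor and Sel (Gate 9), but Sel never turns on.

No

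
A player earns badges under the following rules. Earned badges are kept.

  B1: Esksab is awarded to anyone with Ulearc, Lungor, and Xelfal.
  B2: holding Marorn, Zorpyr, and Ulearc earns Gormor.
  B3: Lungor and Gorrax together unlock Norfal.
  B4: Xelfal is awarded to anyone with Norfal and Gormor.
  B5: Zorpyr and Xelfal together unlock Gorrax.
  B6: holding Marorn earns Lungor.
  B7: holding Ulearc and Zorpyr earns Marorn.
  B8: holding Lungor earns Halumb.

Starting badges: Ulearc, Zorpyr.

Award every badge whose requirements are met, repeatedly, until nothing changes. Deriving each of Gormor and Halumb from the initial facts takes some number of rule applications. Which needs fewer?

Gormor

Gormor: With Ulearc and Zorpyr, Marorn is earned (B7). With Marorn, Zorpyr, and Ulearc, Gormor is earned (B2). [2 rule applications]
Halumb: With Ulearc and Zorpyr, Marorn is earned (B7). With Marorn, Lungor is earned (B6). With Lungor, Halumb is earned (B8). [3 rule applications]
Gormor needs fewer.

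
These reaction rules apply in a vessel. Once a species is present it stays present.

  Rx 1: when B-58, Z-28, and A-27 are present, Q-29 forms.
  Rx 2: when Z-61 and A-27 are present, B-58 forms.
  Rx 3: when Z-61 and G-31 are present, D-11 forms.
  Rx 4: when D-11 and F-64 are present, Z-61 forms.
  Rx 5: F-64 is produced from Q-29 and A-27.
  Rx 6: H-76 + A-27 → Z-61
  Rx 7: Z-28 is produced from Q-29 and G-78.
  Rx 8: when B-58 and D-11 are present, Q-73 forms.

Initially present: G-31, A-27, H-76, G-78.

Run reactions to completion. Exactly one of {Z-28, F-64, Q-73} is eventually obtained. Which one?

Q-73

H-76 and A-27 present → Z-61 forms (Rx 6).
Z-61 and A-27 present → B-58 forms (Rx 2).
Z-61 and G-31 present → D-11 forms (Rx 3).
B-58 and D-11 present → Q-73 forms (Rx 8).
Z-28 would need Q-29 and G-78 (Rx 7), but Q-29 never forms. F-64 would need Q-29 and A-27 (Rx 5), but Q-29 never forms.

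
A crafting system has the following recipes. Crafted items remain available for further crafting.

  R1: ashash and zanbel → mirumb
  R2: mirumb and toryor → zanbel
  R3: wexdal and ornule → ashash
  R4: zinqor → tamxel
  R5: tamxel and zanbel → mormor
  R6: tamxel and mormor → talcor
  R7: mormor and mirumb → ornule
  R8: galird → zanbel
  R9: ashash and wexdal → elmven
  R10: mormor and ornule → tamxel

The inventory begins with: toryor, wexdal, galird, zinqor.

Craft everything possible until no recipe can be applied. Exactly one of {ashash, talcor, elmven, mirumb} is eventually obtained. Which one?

talcor

galird → zanbel (R8).
Using R4, zinqor makes tamxel.
Using R5, tamxel and zanbel make mormor.
tamxel and mormor → talcor (R6).
ashash would need wexdal and ornule (R3), but ornule is never obtained. mirumb would need ashash and zanbel (R1), but ashash is never obtained. elmven would need ashash and wexdal (R9), but ashash is never obtained.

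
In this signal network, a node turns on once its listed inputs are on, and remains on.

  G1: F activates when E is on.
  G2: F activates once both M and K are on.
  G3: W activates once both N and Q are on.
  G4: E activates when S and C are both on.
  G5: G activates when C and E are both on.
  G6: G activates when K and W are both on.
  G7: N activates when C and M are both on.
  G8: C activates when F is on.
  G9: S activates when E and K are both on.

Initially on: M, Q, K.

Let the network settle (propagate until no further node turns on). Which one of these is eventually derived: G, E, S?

G

M and K are on, so F activates (G2).
G8: F on → C on.
C and M are on, so N activates (G7).
N and Q are on, so W activates (G3).
G6: K and W on → G on.
S would need E and K (G9), but E never turns on. E would need S and C (G4), but S never turns on.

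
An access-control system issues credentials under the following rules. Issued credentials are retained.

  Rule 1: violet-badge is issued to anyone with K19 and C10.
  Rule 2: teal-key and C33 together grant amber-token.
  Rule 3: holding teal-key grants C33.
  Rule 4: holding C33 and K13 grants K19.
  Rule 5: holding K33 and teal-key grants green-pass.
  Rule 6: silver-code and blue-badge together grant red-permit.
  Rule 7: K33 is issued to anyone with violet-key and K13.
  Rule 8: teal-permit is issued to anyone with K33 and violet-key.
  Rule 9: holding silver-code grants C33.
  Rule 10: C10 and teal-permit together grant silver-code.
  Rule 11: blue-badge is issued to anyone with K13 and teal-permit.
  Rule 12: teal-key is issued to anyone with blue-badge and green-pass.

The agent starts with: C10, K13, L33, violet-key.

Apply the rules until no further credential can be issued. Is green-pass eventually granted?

No

green-pass would need K33 and teal-key (Rule 5), but teal-key is never granted.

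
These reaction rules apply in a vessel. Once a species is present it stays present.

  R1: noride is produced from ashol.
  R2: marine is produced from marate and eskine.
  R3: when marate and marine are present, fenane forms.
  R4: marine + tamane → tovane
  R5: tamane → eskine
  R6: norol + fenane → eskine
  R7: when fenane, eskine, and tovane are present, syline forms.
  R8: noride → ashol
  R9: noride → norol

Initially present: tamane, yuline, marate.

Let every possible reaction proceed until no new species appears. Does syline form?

tamane present → eskine forms (R5).
marate and eskine present → marine forms (R2).
marate and marine present → fenane forms (R3).
marine and tamane present → tovane forms (R4).
fenane, eskine, and tovane present → syline forms (R7).

Yes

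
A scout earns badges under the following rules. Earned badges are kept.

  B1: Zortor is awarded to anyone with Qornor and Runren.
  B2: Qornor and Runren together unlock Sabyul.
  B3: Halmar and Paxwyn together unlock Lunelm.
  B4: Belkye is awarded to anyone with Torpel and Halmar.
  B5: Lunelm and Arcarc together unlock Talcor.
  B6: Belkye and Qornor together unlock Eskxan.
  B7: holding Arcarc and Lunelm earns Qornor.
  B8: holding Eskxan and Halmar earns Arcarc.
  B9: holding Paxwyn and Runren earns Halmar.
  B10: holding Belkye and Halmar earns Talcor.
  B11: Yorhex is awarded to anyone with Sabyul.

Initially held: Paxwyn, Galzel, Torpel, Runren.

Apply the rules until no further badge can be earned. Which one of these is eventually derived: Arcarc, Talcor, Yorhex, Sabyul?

Talcor

With Paxwyn and Runren, Halmar is earned (B9).
With Torpel and Halmar, Belkye is earned (B4).
With Belkye and Halmar, Talcor is earned (B10).
Yorhex would need Sabyul (B11), but Sabyul is never earned. Arcarc would need Eskxan and Halmar (B8), but Eskxan is never earned. Sabyul would need Qornor and Runren (B2), but Qornor is never earned.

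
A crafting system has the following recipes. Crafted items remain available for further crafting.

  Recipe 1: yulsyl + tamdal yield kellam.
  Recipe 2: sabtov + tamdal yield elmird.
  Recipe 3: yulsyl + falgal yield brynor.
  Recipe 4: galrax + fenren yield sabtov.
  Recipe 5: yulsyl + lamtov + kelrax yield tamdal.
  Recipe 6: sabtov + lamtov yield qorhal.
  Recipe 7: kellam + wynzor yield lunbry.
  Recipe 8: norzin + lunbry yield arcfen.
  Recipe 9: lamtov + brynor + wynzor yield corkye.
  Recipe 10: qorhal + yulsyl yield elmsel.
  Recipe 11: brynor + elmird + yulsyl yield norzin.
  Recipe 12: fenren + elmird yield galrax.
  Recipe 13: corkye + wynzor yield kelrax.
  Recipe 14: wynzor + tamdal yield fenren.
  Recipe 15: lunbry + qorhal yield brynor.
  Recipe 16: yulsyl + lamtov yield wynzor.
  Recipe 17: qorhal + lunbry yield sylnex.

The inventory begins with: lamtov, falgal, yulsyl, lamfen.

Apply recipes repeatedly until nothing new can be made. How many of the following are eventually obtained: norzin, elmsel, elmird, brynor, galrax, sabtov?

yulsyl + falgal → brynor (Recipe 3).
norzin would need brynor, elmird, and yulsyl (Recipe 11), but elmird is never obtained.
elmsel would need qorhal and yulsyl (Recipe 10), but qorhal is never obtained.
elmird would need sabtov and tamdal (Recipe 2), but sabtov is never obtained.
brynor: reached.
galrax would need fenren and elmird (Recipe 12), but elmird is never obtained.
sabtov would need galrax and fenren (Recipe 4), but galrax is never obtained.
Reached: brynor — 1 of the 6.

1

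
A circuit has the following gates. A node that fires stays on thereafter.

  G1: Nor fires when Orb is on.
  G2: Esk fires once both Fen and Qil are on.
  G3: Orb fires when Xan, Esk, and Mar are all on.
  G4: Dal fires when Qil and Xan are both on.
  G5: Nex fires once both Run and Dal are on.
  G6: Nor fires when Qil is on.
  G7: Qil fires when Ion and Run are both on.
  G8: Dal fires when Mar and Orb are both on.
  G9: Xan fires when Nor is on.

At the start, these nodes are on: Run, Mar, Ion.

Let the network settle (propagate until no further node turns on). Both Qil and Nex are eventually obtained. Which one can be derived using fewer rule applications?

Qil: G7: Ion and Run on → Qil on. [1 rule application]
Nex: G7: Ion and Run on → Qil on. Qil is on, so Nor fires (G6). G9: Nor on → Xan on. G4: Qil and Xan on → Dal on. Run and Dal are on, so Nex fires (G5). [5 rule applications]
Qil needs fewer.

Qil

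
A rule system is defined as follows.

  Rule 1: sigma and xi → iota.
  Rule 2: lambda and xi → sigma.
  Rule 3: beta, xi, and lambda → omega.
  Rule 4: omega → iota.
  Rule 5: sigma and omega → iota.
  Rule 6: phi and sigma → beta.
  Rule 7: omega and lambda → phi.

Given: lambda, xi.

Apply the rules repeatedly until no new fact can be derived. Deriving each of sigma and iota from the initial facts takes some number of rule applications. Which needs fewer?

sigma: From lambda and xi, Rule 2 gives sigma. [1 rule application]
iota: From lambda and xi, Rule 2 gives sigma. From sigma and xi, Rule 1 gives iota. [2 rule applications]
sigma needs fewer.

sigma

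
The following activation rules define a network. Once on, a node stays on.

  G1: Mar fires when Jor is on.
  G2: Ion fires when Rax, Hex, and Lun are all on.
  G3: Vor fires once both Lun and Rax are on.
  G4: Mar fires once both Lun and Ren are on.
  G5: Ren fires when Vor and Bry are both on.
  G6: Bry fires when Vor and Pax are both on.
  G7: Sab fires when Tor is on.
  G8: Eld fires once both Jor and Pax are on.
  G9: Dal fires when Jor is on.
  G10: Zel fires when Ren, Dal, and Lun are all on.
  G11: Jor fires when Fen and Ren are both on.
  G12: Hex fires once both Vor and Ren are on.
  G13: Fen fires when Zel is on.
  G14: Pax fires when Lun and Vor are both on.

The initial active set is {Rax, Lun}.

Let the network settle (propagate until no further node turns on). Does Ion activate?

G3: Lun and Rax on → Vor on.
Lun and Vor are on, so Pax fires (G14).
G6: Vor and Pax on → Bry on.
Vor and Bry are on, so Ren fires (G5).
Vor and Ren are on, so Hex fires (G12).
G2: Rax, Hex, and Lun on → Ion on.

Yes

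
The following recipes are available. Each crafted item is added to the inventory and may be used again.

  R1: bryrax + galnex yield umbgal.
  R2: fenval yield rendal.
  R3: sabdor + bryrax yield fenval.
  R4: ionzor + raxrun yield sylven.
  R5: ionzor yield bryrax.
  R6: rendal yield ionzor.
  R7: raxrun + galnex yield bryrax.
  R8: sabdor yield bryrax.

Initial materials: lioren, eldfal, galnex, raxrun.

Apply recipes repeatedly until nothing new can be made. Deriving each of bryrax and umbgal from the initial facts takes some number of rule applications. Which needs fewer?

bryrax

bryrax: Using R7, raxrun and galnex make bryrax. [1 rule application]
umbgal: Using R7, raxrun and galnex make bryrax. bryrax + galnex → umbgal (R1). [2 rule applications]
bryrax needs fewer.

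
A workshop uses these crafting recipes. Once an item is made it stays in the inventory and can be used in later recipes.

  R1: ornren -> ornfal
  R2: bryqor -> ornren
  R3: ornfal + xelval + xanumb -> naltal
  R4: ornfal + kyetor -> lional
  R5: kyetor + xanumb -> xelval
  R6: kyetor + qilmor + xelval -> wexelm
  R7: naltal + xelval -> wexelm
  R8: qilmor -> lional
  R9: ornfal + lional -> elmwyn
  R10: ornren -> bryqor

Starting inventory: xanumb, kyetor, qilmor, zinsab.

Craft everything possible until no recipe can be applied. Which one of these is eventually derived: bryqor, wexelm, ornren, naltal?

Using R5, kyetor and xanumb make xelval.
Using R6, kyetor, qilmor, and xelval make wexelm.
bryqor would need ornren (R10), but ornren is never obtained. naltal would need ornfal, xelval, and xanumb (R3), but ornfal is never obtained. ornren would need bryqor (R2), but bryqor is never obtained.

wexelm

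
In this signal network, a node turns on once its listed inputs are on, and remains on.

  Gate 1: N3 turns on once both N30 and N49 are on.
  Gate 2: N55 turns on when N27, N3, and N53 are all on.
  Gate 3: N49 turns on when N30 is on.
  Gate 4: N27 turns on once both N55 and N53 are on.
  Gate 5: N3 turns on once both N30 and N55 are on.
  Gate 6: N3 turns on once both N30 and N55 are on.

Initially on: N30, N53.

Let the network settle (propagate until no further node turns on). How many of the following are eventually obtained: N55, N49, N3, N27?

2

N30 is on, so N49 turns on (Gate 3).
Gate 1: N30 and N49 on → N3 on.
N55 would need N27, N3, and N53 (Gate 2), but N27 never turns on.
N49: reached.
N3: reached.
N27 would need N55 and N53 (Gate 4), but N55 never turns on.
Reached: N49 and N3 — 2 of the 4.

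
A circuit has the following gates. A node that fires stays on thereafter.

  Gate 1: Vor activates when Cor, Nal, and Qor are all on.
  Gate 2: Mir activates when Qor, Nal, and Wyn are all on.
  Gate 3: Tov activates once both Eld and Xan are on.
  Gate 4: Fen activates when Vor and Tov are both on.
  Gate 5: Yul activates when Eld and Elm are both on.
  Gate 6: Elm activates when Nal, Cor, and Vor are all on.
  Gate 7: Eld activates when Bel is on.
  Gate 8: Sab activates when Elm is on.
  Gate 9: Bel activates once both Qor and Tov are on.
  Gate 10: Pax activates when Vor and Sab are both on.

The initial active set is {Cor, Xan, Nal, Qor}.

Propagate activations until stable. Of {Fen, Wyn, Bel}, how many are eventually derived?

0

Fen would need Vor and Tov (Gate 4), but Tov never turns on.
No rule produces Wyn, and it is not given.
Bel would need Qor and Tov (Gate 9), but Tov never turns on.
None of the 3 are reached.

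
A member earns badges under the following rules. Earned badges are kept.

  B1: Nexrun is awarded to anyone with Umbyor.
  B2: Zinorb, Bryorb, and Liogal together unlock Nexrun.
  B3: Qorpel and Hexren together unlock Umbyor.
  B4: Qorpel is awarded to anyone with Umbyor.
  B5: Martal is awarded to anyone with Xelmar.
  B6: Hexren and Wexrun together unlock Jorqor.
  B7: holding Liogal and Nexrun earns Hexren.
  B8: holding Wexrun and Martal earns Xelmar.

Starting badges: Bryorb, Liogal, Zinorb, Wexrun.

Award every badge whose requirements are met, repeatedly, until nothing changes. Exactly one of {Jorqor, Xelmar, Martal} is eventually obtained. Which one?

With Zinorb, Bryorb, and Liogal, Nexrun is earned (B2).
With Liogal and Nexrun, Hexren is earned (B7).
With Hexren and Wexrun, Jorqor is earned (B6).
Martal would need Xelmar (B5), but Xelmar is never earned. Xelmar would need Wexrun and Martal (B8), but Martal is never earned.

Jorqor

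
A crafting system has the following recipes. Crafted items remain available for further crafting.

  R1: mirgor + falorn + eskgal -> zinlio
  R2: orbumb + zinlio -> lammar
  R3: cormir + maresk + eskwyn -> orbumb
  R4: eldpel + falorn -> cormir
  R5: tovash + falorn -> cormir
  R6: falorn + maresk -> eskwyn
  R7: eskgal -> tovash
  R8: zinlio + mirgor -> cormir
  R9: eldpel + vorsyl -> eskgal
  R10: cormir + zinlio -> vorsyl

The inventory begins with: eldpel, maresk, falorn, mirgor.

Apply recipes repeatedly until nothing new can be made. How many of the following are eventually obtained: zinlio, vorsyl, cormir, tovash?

1

Using R4, eldpel and falorn make cormir.
zinlio would need mirgor, falorn, and eskgal (R1), but eskgal is never obtained.
vorsyl would need cormir and zinlio (R10), but zinlio is never obtained.
cormir: reached.
tovash would need eskgal (R7), but eskgal is never obtained.
Reached: cormir — 1 of the 4.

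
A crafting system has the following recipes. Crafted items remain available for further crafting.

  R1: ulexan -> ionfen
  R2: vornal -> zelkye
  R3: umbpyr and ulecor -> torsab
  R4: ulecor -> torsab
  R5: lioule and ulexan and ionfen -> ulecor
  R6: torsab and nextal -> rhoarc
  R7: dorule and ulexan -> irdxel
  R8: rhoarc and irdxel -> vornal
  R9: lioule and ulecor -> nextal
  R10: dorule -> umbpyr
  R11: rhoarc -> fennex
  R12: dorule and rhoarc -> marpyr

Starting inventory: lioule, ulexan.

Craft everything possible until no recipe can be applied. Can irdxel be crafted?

No

irdxel would need dorule and ulexan (R7), but dorule is never obtained.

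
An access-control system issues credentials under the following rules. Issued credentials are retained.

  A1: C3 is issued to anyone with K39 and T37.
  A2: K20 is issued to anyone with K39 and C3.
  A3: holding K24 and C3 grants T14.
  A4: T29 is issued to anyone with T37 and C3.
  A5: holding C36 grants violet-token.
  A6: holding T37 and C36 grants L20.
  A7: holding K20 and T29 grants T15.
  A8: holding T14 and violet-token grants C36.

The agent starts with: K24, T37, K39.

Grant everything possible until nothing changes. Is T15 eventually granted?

Holding K39 and T37 grants C3 (A1).
Holding T37 and C3 grants T29 (A4).
Holding K39 and C3 grants K20 (A2).
Holding K20 and T29 grants T15 (A7).

Yes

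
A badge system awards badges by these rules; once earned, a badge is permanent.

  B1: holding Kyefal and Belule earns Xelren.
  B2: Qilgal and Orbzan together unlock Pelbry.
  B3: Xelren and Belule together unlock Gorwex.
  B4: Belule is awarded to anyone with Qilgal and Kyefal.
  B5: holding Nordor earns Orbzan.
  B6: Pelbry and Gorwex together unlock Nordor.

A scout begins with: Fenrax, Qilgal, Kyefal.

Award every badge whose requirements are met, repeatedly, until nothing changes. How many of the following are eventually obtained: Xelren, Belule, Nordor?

With Qilgal and Kyefal, Belule is earned (B4).
With Kyefal and Belule, Xelren is earned (B1).
Xelren: reached.
Belule: reached.
Nordor would need Pelbry and Gorwex (B6), but Pelbry is never earned.
Reached: Xelren and Belule — 2 of the 3.

2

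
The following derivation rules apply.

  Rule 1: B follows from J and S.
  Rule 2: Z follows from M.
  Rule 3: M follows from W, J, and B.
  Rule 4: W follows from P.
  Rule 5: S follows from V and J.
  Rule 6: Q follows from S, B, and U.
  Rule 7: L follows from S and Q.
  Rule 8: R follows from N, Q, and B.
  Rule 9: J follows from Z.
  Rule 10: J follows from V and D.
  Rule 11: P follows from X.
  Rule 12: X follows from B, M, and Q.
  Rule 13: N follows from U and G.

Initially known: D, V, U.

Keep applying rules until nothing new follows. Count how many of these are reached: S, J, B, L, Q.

5

V and D hold, so J follows (Rule 10).
From V and J, Rule 5 gives S.
J and S hold, so B follows (Rule 1).
S, B, and U hold, so Q follows (Rule 6).
S and Q hold, so L follows (Rule 7).
S: reached.
J: reached.
B: reached.
L: reached.
Q: reached.
All 5 are reached.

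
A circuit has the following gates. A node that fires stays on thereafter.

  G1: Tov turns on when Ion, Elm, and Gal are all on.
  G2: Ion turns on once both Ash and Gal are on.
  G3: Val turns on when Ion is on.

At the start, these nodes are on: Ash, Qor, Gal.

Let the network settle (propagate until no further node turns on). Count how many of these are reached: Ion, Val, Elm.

Ash and Gal are on, so Ion turns on (G2).
G3: Ion on → Val on.
Ion: reached.
Val: reached.
No rule produces Elm, and it is not given.
Reached: Ion and Val — 2 of the 3.

2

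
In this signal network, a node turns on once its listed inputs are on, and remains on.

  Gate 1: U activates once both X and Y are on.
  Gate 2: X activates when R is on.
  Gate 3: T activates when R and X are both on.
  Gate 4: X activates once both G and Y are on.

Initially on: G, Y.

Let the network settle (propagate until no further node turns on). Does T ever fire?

No

T would need R and X (Gate 3), but R never turns on.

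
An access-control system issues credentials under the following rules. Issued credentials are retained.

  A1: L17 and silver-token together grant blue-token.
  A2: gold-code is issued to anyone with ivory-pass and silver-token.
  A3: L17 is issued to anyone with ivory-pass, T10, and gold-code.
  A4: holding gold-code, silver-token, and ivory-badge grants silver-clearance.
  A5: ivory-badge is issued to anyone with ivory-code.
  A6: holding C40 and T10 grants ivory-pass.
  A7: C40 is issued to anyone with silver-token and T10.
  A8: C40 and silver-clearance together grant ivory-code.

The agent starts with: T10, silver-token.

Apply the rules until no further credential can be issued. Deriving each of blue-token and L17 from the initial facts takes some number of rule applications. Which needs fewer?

L17

L17: Holding silver-token and T10 grants C40 (A7). Holding C40 and T10 grants ivory-pass (A6). Holding ivory-pass and silver-token grants gold-code (A2). Holding ivory-pass, T10, and gold-code grants L17 (A3). [4 rule applications]
blue-token: Holding silver-token and T10 grants C40 (A7). Holding C40 and T10 grants ivory-pass (A6). Holding ivory-pass and silver-token grants gold-code (A2). Holding ivory-pass, T10, and gold-code grants L17 (A3). Holding L17 and silver-token grants blue-token (A1). [5 rule applications]
L17 needs fewer.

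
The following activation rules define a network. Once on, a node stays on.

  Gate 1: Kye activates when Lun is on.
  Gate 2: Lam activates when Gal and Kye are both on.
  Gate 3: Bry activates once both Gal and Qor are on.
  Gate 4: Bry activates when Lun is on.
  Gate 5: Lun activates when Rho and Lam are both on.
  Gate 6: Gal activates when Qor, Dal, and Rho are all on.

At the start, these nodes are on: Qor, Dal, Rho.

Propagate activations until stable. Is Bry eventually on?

Qor, Dal, and Rho are on, so Gal activates (Gate 6).
Gate 3: Gal and Qor on → Bry on.

Yes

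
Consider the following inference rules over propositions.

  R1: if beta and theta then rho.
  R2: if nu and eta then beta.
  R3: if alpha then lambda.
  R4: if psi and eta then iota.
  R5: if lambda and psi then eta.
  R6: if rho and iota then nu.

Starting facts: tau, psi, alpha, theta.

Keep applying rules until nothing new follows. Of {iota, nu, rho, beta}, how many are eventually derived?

1

alpha holds, so lambda follows (R3).
lambda and psi hold, so eta follows (R5).
From psi and eta, R4 gives iota.
iota: reached.
nu would need rho and iota (R6), but rho is never established.
rho would need beta and theta (R1), but beta is never established.
beta would need nu and eta (R2), but nu is never established.
Reached: iota — 1 of the 4.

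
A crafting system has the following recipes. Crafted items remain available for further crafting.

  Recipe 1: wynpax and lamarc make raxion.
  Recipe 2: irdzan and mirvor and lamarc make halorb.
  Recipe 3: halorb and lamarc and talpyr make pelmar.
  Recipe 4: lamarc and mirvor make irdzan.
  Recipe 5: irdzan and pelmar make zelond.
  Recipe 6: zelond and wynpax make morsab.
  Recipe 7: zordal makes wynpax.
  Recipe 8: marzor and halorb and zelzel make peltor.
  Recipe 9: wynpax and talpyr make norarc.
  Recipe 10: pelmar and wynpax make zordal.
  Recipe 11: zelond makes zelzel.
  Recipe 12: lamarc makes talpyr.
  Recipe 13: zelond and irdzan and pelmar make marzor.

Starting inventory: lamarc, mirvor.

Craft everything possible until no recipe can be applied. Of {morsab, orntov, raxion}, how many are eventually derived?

morsab would need zelond and wynpax (Recipe 6), but wynpax is never obtained.
No rule produces orntov, and it is not given.
raxion would need wynpax and lamarc (Recipe 1), but wynpax is never obtained.
None of the 3 are reached.

0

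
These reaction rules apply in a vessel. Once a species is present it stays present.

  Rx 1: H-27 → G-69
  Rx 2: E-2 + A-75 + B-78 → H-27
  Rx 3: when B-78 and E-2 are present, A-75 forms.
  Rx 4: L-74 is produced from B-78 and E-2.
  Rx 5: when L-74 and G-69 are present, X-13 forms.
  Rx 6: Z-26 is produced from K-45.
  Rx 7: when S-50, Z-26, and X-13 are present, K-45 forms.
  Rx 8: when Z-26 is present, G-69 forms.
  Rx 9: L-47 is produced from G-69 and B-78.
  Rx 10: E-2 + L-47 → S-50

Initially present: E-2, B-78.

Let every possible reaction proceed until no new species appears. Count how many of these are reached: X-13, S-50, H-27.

3

B-78 and E-2 present → L-74 forms (Rx 4).
B-78 and E-2 present → A-75 forms (Rx 3).
E-2, A-75, and B-78 present → H-27 forms (Rx 2).
H-27 present → G-69 forms (Rx 1).
L-74 and G-69 present → X-13 forms (Rx 5).
G-69 and B-78 present → L-47 forms (Rx 9).
E-2 and L-47 present → S-50 forms (Rx 10).
X-13: reached.
S-50: reached.
H-27: reached.
All 3 are reached.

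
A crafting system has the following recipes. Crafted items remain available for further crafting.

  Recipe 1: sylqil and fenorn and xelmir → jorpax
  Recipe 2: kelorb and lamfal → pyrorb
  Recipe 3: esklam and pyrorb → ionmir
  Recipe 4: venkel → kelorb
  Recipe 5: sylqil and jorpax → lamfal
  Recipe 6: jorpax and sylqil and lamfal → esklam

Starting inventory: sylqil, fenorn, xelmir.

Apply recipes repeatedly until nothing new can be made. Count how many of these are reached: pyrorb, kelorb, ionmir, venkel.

pyrorb would need kelorb and lamfal (Recipe 2), but kelorb is never obtained.
kelorb would need venkel (Recipe 4), but venkel is never obtained.
ionmir would need esklam and pyrorb (Recipe 3), but pyrorb is never obtained.
No rule produces venkel, and it is not given.
None of the 4 are reached.

0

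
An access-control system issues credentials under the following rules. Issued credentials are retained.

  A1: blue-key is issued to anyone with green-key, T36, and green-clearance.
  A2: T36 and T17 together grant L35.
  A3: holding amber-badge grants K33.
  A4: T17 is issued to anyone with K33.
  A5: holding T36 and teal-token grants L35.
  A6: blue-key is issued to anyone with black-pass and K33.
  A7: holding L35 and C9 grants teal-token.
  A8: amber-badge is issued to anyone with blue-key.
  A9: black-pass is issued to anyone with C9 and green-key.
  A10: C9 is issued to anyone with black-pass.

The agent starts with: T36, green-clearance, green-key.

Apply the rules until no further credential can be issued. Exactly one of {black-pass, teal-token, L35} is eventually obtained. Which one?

Holding green-key, T36, and green-clearance grants blue-key (A1).
Holding blue-key grants amber-badge (A8).
Holding amber-badge grants K33 (A3).
Holding K33 grants T17 (A4).
Holding T36 and T17 grants L35 (A2).
teal-token would need L35 and C9 (A7), but C9 is never granted. black-pass would need C9 and green-key (A9), but C9 is never granted.

L35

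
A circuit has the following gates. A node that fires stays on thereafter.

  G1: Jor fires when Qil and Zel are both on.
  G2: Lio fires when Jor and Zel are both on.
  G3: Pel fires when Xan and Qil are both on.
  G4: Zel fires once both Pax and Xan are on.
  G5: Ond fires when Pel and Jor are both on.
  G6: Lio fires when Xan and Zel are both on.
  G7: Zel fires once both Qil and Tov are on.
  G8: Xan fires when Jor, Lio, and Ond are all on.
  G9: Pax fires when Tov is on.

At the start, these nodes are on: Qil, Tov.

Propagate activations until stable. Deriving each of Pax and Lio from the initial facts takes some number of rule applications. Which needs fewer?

Pax

Pax: G9: Tov on → Pax on. [1 rule application]
Lio: Qil and Tov are on, so Zel fires (G7). G1: Qil and Zel on → Jor on. G2: Jor and Zel on → Lio on. [3 rule applications]
Pax needs fewer.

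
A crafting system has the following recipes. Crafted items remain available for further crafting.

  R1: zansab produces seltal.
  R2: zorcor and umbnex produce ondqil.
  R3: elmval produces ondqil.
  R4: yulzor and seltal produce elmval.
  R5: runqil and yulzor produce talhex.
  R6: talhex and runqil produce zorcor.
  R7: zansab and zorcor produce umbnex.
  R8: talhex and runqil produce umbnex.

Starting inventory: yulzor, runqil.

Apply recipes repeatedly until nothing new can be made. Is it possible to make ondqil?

Yes

runqil and yulzor → talhex (R5).
Using R8, talhex and runqil make umbnex.
Using R6, talhex and runqil make zorcor.
zorcor and umbnex → ondqil (R2).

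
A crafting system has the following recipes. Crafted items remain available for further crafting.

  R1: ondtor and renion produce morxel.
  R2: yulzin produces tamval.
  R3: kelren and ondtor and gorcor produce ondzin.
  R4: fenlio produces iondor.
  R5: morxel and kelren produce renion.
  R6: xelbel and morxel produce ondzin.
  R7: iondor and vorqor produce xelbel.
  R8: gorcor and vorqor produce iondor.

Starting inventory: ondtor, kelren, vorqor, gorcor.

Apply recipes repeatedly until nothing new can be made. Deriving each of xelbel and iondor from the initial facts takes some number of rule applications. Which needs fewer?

iondor: gorcor and vorqor → iondor (R8). [1 rule application]
xelbel: Using R8, gorcor and vorqor make iondor. Using R7, iondor and vorqor make xelbel. [2 rule applications]
iondor needs fewer.

iondor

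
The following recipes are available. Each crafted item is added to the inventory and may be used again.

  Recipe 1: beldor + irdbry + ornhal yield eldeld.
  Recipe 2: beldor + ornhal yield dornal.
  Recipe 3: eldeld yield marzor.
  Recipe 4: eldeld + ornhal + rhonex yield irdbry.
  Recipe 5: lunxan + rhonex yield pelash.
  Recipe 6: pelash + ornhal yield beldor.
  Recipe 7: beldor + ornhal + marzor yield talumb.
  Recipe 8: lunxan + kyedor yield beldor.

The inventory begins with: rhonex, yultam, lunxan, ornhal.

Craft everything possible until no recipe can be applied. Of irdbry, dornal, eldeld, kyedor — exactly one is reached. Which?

Using Recipe 5, lunxan and rhonex make pelash.
pelash + ornhal → beldor (Recipe 6).
beldor + ornhal → dornal (Recipe 2).
irdbry would need eldeld, ornhal, and rhonex (Recipe 4), but eldeld is never obtained. No rule produces kyedor, and it is not given. eldeld would need beldor, irdbry, and ornhal (Recipe 1), but irdbry is never obtained.

dornal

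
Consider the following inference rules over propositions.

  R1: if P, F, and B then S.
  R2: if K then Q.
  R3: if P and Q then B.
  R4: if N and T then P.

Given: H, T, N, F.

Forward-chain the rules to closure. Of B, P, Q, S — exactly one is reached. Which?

From N and T, R4 gives P.
B would need P and Q (R3), but Q is never established. S would need P, F, and B (R1), but B is never established. Q would need K (R2), but K is never established.

P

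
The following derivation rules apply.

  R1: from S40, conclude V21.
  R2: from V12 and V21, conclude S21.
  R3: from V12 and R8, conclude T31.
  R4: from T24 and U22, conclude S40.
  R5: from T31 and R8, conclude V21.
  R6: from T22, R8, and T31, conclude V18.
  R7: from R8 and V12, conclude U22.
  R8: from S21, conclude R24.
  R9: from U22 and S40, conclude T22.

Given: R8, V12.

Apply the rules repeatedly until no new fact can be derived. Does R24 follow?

V12 and R8 hold, so T31 follows (R3).
T31 and R8 hold, so V21 follows (R5).
V12 and V21 hold, so S21 follows (R2).
From S21, R8 gives R24.

Yes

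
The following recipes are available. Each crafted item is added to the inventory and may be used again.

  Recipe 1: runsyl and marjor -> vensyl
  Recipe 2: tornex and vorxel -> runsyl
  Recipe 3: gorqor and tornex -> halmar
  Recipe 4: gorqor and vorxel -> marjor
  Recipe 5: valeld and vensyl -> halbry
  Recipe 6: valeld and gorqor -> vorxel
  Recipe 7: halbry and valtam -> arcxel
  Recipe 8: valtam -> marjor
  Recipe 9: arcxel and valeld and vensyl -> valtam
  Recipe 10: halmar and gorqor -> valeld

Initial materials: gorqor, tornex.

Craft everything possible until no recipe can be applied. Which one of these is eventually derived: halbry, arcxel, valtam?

halbry

gorqor and tornex -> halmar (Recipe 3).
halmar and gorqor -> valeld (Recipe 10).
valeld and gorqor -> vorxel (Recipe 6).
Using Recipe 4, gorqor and vorxel make marjor.
tornex and vorxel -> runsyl (Recipe 2).
Using Recipe 1, runsyl and marjor make vensyl.
valeld and vensyl -> halbry (Recipe 5).
valtam would need arcxel, valeld, and vensyl (Recipe 9), but arcxel is never obtained. arcxel would need halbry and valtam (Recipe 7), but valtam is never obtained.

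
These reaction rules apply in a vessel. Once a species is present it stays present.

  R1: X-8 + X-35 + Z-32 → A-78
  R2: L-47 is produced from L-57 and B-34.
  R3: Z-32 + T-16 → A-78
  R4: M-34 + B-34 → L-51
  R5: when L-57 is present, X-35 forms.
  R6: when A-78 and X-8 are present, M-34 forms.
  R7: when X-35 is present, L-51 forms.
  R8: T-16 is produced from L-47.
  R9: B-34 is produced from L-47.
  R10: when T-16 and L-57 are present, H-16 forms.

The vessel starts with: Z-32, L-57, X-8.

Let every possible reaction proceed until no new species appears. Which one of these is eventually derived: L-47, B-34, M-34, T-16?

L-57 present → X-35 forms (R5).
X-8, X-35, and Z-32 present → A-78 forms (R1).
A-78 and X-8 present → M-34 forms (R6).
B-34 would need L-47 (R9), but L-47 never forms. T-16 would need L-47 (R8), but L-47 never forms. L-47 would need L-57 and B-34 (R2), but B-34 never forms.

M-34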